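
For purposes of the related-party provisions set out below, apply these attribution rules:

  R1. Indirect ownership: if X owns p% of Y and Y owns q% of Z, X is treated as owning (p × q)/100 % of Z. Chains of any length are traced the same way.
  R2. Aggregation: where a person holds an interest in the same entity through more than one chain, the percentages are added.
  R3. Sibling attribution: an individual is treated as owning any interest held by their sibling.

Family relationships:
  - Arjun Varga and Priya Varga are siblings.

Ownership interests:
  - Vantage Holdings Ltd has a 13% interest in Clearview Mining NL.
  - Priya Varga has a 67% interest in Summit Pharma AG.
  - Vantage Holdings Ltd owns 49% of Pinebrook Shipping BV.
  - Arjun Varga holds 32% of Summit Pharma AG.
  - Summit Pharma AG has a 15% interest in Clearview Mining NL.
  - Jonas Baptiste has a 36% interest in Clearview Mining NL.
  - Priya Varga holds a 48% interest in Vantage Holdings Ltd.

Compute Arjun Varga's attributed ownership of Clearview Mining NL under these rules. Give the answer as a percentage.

By sibling attribution (R3), Arjun Varga is treated as also owning Priya Varga's interest in Summit Pharma AG, giving 32% + 67% = 99%.
By sibling attribution (R3), Arjun Varga is treated as owning Priya Varga's 48% interest in Vantage Holdings Ltd.
Chain via Summit Pharma AG (R1): 99% × 15% = 14.85% of Clearview Mining NL.
Chain via Vantage Holdings Ltd (R1): 48% × 13% = 6.24% of Clearview Mining NL.
Aggregating (R2): 14.85% + 6.24% = 21.09%.

21.09%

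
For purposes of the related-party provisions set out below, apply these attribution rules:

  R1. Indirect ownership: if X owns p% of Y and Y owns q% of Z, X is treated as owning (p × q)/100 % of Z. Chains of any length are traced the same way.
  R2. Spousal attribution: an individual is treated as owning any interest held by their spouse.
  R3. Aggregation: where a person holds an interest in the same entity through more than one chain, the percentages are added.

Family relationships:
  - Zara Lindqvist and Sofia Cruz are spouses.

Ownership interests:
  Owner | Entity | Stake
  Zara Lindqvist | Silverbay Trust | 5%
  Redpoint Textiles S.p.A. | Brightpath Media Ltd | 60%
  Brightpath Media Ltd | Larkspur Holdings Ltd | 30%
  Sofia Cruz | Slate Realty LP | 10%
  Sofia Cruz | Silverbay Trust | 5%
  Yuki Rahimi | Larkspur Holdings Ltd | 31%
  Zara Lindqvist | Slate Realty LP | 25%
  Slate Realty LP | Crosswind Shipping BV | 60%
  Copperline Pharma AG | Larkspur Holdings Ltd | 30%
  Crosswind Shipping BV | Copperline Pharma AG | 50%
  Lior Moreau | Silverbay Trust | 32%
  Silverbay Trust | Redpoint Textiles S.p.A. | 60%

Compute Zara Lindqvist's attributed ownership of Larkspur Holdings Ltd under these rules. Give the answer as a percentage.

By spousal attribution (R2), Zara Lindqvist is treated as also owning Sofia Cruz's interest in Slate Realty LP, giving 25% + 10% = 35%.
By spousal attribution (R2), Zara Lindqvist is treated as also owning Sofia Cruz's interest in Silverbay Trust, giving 5% + 5% = 10%.
Chain via Slate Realty LP → Crosswind Shipping BV → Copperline Pharma AG (R1): 35% × 60% × 50% × 30% = 3.15% of Larkspur Holdings Ltd.
Chain via Silverbay Trust → Redpoint Textiles S.p.A. → Brightpath Media Ltd (R1): 10% × 60% × 60% × 30% = 1.08% of Larkspur Holdings Ltd.
Aggregating (R3): 3.15% + 1.08% = 4.23%.

4.23%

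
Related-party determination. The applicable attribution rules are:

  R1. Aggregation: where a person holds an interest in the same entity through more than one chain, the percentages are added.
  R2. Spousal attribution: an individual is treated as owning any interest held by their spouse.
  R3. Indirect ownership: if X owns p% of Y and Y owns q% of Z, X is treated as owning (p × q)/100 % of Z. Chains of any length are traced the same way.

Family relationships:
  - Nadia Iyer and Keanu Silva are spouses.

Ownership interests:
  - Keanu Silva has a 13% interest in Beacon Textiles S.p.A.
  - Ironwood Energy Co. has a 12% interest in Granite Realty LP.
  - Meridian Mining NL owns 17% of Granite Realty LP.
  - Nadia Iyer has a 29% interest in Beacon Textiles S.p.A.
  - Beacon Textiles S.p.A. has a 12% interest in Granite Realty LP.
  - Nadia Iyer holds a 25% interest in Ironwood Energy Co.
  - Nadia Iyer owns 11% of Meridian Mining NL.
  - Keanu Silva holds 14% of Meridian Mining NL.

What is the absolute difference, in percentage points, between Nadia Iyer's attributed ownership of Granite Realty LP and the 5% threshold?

By spousal attribution (R2), Nadia Iyer is treated as also owning Keanu Silva's interest in Meridian Mining NL, giving 11% + 14% = 25%.
By spousal attribution (R2), Nadia Iyer is treated as also owning Keanu Silva's interest in Beacon Textiles S.p.A, giving 29% + 13% = 42%.
Chain via Ironwood Energy Co. (R3): 25% × 12% = 3% of Granite Realty LP.
Chain via Meridian Mining NL (R3): 25% × 17% = 4.25% of Granite Realty LP.
Chain via Beacon Textiles S.p.A. (R3): 42% × 12% = 5.04% of Granite Realty LP.
Aggregating (R1): 3% + 4.25% + 5.04% = 12.29%.
12.29% exceeds the 5% threshold by 7.29 percentage points.

7.29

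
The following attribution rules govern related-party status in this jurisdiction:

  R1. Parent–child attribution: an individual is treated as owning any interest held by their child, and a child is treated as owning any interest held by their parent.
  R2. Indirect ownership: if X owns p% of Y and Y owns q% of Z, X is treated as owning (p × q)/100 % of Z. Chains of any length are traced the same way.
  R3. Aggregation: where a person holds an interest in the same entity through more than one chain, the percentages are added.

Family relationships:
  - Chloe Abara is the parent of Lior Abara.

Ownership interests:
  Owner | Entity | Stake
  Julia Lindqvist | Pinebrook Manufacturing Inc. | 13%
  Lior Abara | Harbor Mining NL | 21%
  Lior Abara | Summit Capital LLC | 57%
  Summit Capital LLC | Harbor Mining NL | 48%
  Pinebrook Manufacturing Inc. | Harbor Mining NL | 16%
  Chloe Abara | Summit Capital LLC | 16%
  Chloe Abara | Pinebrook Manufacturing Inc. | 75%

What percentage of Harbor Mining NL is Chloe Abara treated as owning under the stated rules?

68.04%

By parent–child attribution (R1), Chloe Abara is treated as also owning Lior Abara's interest in Summit Capital LLC, giving 16% + 57% = 73%.
By parent–child attribution (R1), Chloe Abara is treated as owning Lior Abara's 21% interest in Harbor Mining NL.
Chain via Pinebrook Manufacturing Inc. (R2): 75% × 16% = 12% of Harbor Mining NL.
Chain via Summit Capital LLC (R2): 73% × 48% = 35.04% of Harbor Mining NL.
Direct interest in Harbor Mining NL: 21%.
Aggregating (R3): 12% + 35.04% + 21% = 68.04%.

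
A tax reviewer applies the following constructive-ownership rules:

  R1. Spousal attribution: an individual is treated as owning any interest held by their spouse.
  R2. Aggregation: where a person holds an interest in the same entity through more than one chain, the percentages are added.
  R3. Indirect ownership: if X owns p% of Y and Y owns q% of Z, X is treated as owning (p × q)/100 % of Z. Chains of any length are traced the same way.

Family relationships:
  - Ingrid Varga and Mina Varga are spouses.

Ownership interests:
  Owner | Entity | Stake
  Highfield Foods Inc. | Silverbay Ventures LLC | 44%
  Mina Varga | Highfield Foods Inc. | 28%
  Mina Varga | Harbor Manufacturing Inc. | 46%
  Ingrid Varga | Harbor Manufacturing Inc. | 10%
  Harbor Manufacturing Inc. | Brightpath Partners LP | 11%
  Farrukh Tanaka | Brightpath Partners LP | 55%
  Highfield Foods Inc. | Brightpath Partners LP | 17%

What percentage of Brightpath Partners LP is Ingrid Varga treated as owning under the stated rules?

By spousal attribution (R1), Ingrid Varga is treated as also owning Mina Varga's interest in Harbor Manufacturing Inc, giving 10% + 46% = 56%.
By spousal attribution (R1), Ingrid Varga is treated as owning Mina Varga's 28% interest in Highfield Foods Inc.
Chain via Harbor Manufacturing Inc. (R3): 56% × 11% = 6.16% of Brightpath Partners LP.
Chain via Highfield Foods Inc. (R3): 28% × 17% = 4.76% of Brightpath Partners LP.
Aggregating (R2): 6.16% + 4.76% = 10.92%.

10.92%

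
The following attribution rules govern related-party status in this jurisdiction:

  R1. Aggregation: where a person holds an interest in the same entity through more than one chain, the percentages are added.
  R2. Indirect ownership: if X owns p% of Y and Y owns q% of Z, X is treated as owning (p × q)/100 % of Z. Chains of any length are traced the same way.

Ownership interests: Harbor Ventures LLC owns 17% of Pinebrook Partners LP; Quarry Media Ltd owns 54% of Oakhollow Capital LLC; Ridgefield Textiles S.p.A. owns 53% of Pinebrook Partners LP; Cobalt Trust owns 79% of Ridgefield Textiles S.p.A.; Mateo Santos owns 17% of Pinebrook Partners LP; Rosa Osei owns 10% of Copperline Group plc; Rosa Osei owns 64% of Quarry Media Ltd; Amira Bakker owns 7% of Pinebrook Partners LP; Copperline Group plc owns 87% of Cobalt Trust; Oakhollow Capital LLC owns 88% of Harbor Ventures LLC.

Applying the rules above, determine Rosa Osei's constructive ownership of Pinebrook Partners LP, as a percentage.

8.812866%

Chain via Copperline Group plc → Cobalt Trust → Ridgefield Textiles S.p.A. (R2): 10% × 87% × 79% × 53% = 3.64269% of Pinebrook Partners LP.
Chain via Quarry Media Ltd → Oakhollow Capital LLC → Harbor Ventures LLC (R2): 64% × 54% × 88% × 17% = 5.170176% of Pinebrook Partners LP.
Aggregating (R1): 3.64269% + 5.170176% = 8.812866%.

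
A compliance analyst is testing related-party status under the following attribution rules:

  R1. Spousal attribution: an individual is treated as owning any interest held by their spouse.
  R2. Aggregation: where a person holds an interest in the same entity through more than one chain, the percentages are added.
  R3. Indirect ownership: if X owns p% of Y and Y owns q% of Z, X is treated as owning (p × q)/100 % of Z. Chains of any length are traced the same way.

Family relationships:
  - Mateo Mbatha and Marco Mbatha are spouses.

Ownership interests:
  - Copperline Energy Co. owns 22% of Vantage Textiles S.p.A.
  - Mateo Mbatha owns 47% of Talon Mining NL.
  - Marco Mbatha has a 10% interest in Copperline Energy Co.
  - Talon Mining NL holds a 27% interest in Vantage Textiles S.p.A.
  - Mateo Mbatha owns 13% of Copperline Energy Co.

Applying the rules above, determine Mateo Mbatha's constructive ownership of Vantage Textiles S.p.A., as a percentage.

17.75%

By spousal attribution (R1), Mateo Mbatha is treated as also owning Marco Mbatha's interest in Copperline Energy Co, giving 13% + 10% = 23%.
Chain via Talon Mining NL (R3): 47% × 27% = 12.69% of Vantage Textiles S.p.A.
Chain via Copperline Energy Co. (R3): 23% × 22% = 5.06% of Vantage Textiles S.p.A.
Aggregating (R2): 12.69% + 5.06% = 17.75%.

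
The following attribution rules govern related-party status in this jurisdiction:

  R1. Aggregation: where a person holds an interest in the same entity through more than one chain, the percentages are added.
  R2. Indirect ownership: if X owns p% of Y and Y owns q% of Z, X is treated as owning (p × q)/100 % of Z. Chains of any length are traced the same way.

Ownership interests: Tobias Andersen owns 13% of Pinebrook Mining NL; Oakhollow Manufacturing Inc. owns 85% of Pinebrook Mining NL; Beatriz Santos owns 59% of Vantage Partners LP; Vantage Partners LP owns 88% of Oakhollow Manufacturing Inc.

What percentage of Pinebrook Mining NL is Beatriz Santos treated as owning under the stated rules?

Chain via Vantage Partners LP → Oakhollow Manufacturing Inc. (R2): 59% × 88% × 85% = 44.132% of Pinebrook Mining NL.

44.132%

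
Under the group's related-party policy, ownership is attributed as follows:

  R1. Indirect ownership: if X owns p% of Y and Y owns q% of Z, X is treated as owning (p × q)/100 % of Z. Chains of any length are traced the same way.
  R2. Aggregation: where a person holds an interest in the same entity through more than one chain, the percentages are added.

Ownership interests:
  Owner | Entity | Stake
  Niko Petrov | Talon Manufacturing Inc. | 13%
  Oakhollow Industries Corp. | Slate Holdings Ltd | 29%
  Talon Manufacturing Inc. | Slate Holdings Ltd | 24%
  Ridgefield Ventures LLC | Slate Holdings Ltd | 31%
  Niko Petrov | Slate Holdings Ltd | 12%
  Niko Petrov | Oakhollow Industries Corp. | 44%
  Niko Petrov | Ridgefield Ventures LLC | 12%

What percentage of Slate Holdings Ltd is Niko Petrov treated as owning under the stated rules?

31.6%

Chain via Ridgefield Ventures LLC (R1): 12% × 31% = 3.72% of Slate Holdings Ltd.
Chain via Oakhollow Industries Corp. (R1): 44% × 29% = 12.76% of Slate Holdings Ltd.
Chain via Talon Manufacturing Inc. (R1): 13% × 24% = 3.12% of Slate Holdings Ltd.
Direct interest in Slate Holdings Ltd: 12%.
Aggregating (R2): 3.72% + 12.76% + 3.12% + 12% = 31.6%.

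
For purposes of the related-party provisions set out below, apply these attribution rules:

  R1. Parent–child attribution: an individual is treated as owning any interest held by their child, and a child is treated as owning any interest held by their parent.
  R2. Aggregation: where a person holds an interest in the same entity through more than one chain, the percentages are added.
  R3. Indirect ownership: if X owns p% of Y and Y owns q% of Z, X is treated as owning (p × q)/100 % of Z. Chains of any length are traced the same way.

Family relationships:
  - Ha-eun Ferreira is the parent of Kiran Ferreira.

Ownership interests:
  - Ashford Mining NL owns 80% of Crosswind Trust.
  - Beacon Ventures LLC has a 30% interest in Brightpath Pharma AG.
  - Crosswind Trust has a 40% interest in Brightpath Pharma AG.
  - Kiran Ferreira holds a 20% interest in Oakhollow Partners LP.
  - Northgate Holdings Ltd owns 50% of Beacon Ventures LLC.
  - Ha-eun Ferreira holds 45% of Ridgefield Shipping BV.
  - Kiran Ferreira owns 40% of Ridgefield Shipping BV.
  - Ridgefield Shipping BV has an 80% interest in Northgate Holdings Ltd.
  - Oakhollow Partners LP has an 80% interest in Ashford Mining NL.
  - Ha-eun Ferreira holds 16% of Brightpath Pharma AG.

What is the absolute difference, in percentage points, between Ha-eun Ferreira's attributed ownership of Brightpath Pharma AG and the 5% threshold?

By parent–child attribution (R1), Ha-eun Ferreira is treated as also owning Kiran Ferreira's interest in Ridgefield Shipping BV, giving 45% + 40% = 85%.
By parent–child attribution (R1), Ha-eun Ferreira is treated as owning Kiran Ferreira's 20% interest in Oakhollow Partners LP.
Chain via Ridgefield Shipping BV → Northgate Holdings Ltd → Beacon Ventures LLC (R3): 85% × 80% × 50% × 30% = 10.2% of Brightpath Pharma AG.
Direct interest in Brightpath Pharma AG: 16%.
Chain via Oakhollow Partners LP → Ashford Mining NL → Crosswind Trust (R3): 20% × 80% × 80% × 40% = 5.12% of Brightpath Pharma AG.
Aggregating (R2): 10.2% + 16% + 5.12% = 31.32%.
31.32% exceeds the 5% threshold by 26.32 percentage points.

26.32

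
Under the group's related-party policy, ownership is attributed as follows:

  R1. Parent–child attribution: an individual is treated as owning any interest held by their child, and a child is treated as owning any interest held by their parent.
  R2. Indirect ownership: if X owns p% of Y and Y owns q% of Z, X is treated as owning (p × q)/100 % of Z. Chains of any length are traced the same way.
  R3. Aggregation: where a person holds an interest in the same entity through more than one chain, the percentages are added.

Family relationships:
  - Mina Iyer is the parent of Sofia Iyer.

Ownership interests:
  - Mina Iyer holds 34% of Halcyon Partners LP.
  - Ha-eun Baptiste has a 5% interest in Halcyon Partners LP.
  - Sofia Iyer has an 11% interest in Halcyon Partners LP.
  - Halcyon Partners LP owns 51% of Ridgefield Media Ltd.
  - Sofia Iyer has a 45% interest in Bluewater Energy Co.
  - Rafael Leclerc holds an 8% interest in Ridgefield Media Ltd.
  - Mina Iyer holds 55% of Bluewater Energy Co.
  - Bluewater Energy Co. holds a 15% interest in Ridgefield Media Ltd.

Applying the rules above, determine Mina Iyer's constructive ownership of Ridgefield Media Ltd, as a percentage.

37.95%

By parent–child attribution (R1), Mina Iyer is treated as also owning Sofia Iyer's interest in Bluewater Energy Co, giving 55% + 45% = 100%.
By parent–child attribution (R1), Mina Iyer is treated as also owning Sofia Iyer's interest in Halcyon Partners LP, giving 34% + 11% = 45%.
Chain via Bluewater Energy Co. (R2): 100% × 15% = 15% of Ridgefield Media Ltd.
Chain via Halcyon Partners LP (R2): 45% × 51% = 22.95% of Ridgefield Media Ltd.
Aggregating (R3): 15% + 22.95% = 37.95%.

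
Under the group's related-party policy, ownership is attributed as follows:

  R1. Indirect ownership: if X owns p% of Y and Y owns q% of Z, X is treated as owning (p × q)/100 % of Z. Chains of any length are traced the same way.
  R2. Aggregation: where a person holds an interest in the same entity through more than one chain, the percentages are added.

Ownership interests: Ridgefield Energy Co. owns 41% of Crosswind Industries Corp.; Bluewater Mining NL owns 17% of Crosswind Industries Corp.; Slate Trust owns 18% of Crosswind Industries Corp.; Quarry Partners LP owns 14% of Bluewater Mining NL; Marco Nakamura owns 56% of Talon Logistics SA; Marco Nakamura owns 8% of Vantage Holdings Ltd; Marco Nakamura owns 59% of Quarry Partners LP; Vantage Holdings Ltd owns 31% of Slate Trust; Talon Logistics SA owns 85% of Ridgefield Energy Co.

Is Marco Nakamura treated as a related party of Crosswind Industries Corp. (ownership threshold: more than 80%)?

No

Chain via Quarry Partners LP → Bluewater Mining NL (R1): 59% × 14% × 17% = 1.4042% of Crosswind Industries Corp.
Chain via Vantage Holdings Ltd → Slate Trust (R1): 8% × 31% × 18% = 0.4464% of Crosswind Industries Corp.
Chain via Talon Logistics SA → Ridgefield Energy Co. (R1): 56% × 85% × 41% = 19.516% of Crosswind Industries Corp.
Aggregating (R2): 1.4042% + 0.4464% + 19.516% = 21.3666%.
21.3666% does not exceed the 80% threshold, so Marco is not a related party to Crosswind Industries Corp.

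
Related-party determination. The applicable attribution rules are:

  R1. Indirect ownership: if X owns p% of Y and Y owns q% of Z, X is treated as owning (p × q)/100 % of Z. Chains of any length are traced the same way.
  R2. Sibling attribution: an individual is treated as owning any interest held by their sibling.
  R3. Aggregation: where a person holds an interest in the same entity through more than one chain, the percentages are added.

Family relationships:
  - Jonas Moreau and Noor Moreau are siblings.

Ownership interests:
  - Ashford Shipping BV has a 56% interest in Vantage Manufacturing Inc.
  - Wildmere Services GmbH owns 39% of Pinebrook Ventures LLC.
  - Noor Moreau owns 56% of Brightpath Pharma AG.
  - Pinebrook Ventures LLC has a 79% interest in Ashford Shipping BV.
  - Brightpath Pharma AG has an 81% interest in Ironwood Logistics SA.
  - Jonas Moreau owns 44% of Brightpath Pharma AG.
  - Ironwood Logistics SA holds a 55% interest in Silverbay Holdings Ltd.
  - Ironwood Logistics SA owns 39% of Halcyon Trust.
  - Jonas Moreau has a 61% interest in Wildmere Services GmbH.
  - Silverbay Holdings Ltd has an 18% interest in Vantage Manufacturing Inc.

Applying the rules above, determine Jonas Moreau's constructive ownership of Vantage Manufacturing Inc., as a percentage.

18.543696%

By sibling attribution (R2), Jonas Moreau is treated as also owning Noor Moreau's interest in Brightpath Pharma AG, giving 44% + 56% = 100%.
Chain via Brightpath Pharma AG → Ironwood Logistics SA → Silverbay Holdings Ltd (R1): 100% × 81% × 55% × 18% = 8.019% of Vantage Manufacturing Inc.
Chain via Wildmere Services GmbH → Pinebrook Ventures LLC → Ashford Shipping BV (R1): 61% × 39% × 79% × 56% = 10.524696% of Vantage Manufacturing Inc.
Aggregating (R3): 8.019% + 10.524696% = 18.543696%.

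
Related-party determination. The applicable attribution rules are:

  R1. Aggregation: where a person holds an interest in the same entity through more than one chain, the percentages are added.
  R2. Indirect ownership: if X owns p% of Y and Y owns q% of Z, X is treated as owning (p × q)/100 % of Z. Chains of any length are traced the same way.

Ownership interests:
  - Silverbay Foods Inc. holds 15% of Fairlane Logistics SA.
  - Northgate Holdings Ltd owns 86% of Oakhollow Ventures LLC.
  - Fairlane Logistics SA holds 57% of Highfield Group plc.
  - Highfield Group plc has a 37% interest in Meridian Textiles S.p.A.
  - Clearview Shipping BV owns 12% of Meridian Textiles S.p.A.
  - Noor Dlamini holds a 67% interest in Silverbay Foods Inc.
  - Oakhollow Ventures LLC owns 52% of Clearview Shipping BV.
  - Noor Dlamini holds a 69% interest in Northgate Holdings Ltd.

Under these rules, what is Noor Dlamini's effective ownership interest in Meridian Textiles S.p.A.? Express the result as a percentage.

Chain via Silverbay Foods Inc. → Fairlane Logistics SA → Highfield Group plc (R2): 67% × 15% × 57% × 37% = 2.119545% of Meridian Textiles S.p.A.
Chain via Northgate Holdings Ltd → Oakhollow Ventures LLC → Clearview Shipping BV (R2): 69% × 86% × 52% × 12% = 3.702816% of Meridian Textiles S.p.A.
Aggregating (R1): 2.119545% + 3.702816% = 5.822361%.

5.822361%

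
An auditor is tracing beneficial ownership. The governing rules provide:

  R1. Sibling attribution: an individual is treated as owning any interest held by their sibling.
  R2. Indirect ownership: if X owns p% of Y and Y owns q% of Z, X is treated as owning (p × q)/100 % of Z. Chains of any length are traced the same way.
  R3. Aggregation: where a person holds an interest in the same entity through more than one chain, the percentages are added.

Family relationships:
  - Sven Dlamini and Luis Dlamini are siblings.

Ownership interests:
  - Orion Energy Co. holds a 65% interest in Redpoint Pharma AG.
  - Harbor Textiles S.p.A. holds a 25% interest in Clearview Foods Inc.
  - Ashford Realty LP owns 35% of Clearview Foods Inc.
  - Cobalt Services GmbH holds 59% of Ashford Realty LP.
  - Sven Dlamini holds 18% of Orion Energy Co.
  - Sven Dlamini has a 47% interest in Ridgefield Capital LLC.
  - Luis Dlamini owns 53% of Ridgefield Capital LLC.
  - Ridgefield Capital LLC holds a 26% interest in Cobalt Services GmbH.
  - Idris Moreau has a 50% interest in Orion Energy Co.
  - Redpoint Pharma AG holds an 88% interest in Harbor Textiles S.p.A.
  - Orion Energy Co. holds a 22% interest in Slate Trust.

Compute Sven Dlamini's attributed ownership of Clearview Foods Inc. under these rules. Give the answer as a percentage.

7.943%

By sibling attribution (R1), Sven Dlamini is treated as also owning Luis Dlamini's interest in Ridgefield Capital LLC, giving 47% + 53% = 100%.
Chain via Orion Energy Co. → Redpoint Pharma AG → Harbor Textiles S.p.A. (R2): 18% × 65% × 88% × 25% = 2.574% of Clearview Foods Inc.
Chain via Ridgefield Capital LLC → Cobalt Services GmbH → Ashford Realty LP (R2): 100% × 26% × 59% × 35% = 5.369% of Clearview Foods Inc.
Aggregating (R3): 2.574% + 5.369% = 7.943%.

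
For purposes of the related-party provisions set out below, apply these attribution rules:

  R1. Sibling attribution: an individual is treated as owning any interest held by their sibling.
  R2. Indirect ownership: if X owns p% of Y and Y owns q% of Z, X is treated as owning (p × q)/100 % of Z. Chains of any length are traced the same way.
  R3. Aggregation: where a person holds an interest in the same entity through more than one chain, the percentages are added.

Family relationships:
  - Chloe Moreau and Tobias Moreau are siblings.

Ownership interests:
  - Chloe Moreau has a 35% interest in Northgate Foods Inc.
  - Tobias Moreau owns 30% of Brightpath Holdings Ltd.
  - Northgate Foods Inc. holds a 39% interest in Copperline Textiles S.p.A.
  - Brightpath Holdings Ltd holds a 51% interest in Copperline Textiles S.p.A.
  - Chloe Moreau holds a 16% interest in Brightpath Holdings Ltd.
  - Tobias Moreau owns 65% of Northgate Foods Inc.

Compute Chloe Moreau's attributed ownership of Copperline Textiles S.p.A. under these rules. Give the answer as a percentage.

By sibling attribution (R1), Chloe Moreau is treated as also owning Tobias Moreau's interest in Northgate Foods Inc, giving 35% + 65% = 100%.
By sibling attribution (R1), Chloe Moreau is treated as also owning Tobias Moreau's interest in Brightpath Holdings Ltd, giving 16% + 30% = 46%.
Chain via Northgate Foods Inc. (R2): 100% × 39% = 39% of Copperline Textiles S.p.A.
Chain via Brightpath Holdings Ltd (R2): 46% × 51% = 23.46% of Copperline Textiles S.p.A.
Aggregating (R3): 39% + 23.46% = 62.46%.

62.46%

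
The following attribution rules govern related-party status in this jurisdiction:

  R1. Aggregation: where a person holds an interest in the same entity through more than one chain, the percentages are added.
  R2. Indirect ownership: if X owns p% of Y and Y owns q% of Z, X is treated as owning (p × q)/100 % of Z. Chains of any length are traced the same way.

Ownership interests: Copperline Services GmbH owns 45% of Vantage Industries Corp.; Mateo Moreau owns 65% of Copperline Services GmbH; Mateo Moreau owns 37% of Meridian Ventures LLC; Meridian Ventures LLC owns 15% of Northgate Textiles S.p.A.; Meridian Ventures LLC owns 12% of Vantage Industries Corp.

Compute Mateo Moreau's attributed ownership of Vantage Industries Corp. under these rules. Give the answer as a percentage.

33.69%

Chain via Meridian Ventures LLC (R2): 37% × 12% = 4.44% of Vantage Industries Corp.
Chain via Copperline Services GmbH (R2): 65% × 45% = 29.25% of Vantage Industries Corp.
Aggregating (R1): 4.44% + 29.25% = 33.69%.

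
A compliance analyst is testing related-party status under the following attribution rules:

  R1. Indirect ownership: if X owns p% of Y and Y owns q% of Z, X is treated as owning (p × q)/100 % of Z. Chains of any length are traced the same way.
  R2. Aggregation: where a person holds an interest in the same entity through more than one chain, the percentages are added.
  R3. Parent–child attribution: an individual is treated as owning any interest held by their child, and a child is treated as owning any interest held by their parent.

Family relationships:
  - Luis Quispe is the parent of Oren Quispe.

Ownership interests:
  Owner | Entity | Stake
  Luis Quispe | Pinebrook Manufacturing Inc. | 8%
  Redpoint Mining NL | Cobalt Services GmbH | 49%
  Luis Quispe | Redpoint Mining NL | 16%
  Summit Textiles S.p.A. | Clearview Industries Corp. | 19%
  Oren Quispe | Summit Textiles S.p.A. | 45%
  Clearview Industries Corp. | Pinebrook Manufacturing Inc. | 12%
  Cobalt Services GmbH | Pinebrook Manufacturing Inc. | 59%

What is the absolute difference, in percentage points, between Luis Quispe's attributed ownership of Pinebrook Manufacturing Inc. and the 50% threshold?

By parent–child attribution (R3), Luis Quispe is treated as owning Oren Quispe's 45% interest in Summit Textiles S.p.A.
Chain via Redpoint Mining NL → Cobalt Services GmbH (R1): 16% × 49% × 59% = 4.6256% of Pinebrook Manufacturing Inc.
Direct interest in Pinebrook Manufacturing Inc: 8%.
Chain via Summit Textiles S.p.A. → Clearview Industries Corp. (R1): 45% × 19% × 12% = 1.026% of Pinebrook Manufacturing Inc.
Aggregating (R2): 4.6256% + 8% + 1.026% = 13.6516%.
13.6516% falls short of the 50% threshold by 36.3484 percentage points.

36.3484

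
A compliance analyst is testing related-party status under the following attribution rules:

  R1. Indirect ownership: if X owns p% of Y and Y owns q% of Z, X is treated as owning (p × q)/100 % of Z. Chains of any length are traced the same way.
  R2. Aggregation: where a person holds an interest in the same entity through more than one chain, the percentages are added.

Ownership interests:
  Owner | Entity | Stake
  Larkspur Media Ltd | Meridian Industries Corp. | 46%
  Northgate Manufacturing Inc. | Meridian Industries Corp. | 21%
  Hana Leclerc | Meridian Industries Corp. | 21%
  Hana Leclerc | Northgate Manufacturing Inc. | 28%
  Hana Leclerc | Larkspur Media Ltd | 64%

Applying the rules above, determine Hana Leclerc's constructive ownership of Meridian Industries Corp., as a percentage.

56.32%

Chain via Northgate Manufacturing Inc. (R1): 28% × 21% = 5.88% of Meridian Industries Corp.
Chain via Larkspur Media Ltd (R1): 64% × 46% = 29.44% of Meridian Industries Corp.
Direct interest in Meridian Industries Corp: 21%.
Aggregating (R2): 5.88% + 29.44% + 21% = 56.32%.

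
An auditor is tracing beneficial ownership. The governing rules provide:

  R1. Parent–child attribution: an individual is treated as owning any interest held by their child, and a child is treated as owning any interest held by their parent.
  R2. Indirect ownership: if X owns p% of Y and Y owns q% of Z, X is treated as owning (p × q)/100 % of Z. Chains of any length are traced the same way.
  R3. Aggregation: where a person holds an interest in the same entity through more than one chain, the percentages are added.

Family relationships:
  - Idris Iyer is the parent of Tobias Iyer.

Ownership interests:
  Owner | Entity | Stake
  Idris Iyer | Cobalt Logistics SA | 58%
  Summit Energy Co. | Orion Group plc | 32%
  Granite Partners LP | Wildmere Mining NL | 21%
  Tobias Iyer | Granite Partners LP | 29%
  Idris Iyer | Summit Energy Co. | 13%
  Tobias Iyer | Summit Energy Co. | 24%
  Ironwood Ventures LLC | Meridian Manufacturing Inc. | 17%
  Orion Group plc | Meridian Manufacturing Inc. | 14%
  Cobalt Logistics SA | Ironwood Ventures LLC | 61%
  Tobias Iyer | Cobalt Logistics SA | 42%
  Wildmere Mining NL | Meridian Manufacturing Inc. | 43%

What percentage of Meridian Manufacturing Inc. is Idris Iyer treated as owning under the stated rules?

By parent–child attribution (R1), Idris Iyer is treated as also owning Tobias Iyer's interest in Cobalt Logistics SA, giving 58% + 42% = 100%.
By parent–child attribution (R1), Idris Iyer is treated as also owning Tobias Iyer's interest in Summit Energy Co, giving 13% + 24% = 37%.
By parent–child attribution (R1), Idris Iyer is treated as owning Tobias Iyer's 29% interest in Granite Partners LP.
Chain via Cobalt Logistics SA → Ironwood Ventures LLC (R2): 100% × 61% × 17% = 10.37% of Meridian Manufacturing Inc.
Chain via Summit Energy Co. → Orion Group plc (R2): 37% × 32% × 14% = 1.6576% of Meridian Manufacturing Inc.
Chain via Granite Partners LP → Wildmere Mining NL (R2): 29% × 21% × 43% = 2.6187% of Meridian Manufacturing Inc.
Aggregating (R3): 10.37% + 1.6576% + 2.6187% = 14.6463%.

14.6463%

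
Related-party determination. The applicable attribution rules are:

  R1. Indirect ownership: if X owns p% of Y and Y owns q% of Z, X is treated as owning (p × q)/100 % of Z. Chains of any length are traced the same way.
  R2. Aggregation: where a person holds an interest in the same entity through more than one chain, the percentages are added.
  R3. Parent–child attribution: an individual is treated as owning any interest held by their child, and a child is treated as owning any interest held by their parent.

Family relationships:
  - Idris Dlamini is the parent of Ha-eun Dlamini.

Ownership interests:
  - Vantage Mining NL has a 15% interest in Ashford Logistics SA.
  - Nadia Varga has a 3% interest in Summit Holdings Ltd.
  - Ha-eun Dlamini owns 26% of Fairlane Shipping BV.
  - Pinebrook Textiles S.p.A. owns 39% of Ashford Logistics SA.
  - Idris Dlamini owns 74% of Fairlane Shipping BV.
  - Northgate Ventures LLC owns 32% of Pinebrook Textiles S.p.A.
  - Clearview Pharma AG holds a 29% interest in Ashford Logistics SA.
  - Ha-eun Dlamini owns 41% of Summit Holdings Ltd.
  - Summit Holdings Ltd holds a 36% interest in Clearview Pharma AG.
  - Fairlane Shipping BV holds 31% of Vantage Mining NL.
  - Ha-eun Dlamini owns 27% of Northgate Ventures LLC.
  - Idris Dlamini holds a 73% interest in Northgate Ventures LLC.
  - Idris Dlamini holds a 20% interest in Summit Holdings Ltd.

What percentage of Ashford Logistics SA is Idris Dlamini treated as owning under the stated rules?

23.4984%

By parent–child attribution (R3), Idris Dlamini is treated as also owning Ha-eun Dlamini's interest in Fairlane Shipping BV, giving 74% + 26% = 100%.
By parent–child attribution (R3), Idris Dlamini is treated as also owning Ha-eun Dlamini's interest in Summit Holdings Ltd, giving 20% + 41% = 61%.
By parent–child attribution (R3), Idris Dlamini is treated as also owning Ha-eun Dlamini's interest in Northgate Ventures LLC, giving 73% + 27% = 100%.
Chain via Fairlane Shipping BV → Vantage Mining NL (R1): 100% × 31% × 15% = 4.65% of Ashford Logistics SA.
Chain via Summit Holdings Ltd → Clearview Pharma AG (R1): 61% × 36% × 29% = 6.3684% of Ashford Logistics SA.
Chain via Northgate Ventures LLC → Pinebrook Textiles S.p.A. (R1): 100% × 32% × 39% = 12.48% of Ashford Logistics SA.
Aggregating (R2): 4.65% + 6.3684% + 12.48% = 23.4984%.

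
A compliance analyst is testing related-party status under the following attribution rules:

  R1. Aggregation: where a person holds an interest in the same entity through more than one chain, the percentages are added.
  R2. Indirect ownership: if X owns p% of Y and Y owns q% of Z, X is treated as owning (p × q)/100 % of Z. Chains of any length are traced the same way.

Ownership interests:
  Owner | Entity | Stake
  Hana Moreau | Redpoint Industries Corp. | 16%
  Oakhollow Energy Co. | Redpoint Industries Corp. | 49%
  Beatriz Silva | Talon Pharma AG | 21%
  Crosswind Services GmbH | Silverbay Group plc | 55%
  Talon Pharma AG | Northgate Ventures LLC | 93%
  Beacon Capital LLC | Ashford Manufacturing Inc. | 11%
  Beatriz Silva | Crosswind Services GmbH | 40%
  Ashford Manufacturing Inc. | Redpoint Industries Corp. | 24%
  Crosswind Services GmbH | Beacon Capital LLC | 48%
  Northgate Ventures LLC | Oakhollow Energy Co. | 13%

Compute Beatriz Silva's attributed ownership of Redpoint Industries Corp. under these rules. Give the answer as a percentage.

Chain via Talon Pharma AG → Northgate Ventures LLC → Oakhollow Energy Co. (R2): 21% × 93% × 13% × 49% = 1.244061% of Redpoint Industries Corp.
Chain via Crosswind Services GmbH → Beacon Capital LLC → Ashford Manufacturing Inc. (R2): 40% × 48% × 11% × 24% = 0.50688% of Redpoint Industries Corp.
Aggregating (R1): 1.244061% + 0.50688% = 1.750941%.

1.750941%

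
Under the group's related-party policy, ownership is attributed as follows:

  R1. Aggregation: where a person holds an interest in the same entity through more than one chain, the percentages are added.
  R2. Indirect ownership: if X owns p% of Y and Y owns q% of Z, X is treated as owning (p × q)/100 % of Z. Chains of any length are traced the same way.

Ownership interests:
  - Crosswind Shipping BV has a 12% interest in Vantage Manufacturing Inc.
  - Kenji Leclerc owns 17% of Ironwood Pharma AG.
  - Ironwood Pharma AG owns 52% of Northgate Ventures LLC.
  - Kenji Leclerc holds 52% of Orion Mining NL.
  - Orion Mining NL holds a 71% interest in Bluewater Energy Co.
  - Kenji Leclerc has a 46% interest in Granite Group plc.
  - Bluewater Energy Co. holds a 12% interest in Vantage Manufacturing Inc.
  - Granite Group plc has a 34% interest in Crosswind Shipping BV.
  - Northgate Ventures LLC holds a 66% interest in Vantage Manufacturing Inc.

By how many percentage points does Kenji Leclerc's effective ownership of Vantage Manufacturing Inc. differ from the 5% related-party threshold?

Chain via Orion Mining NL → Bluewater Energy Co. (R2): 52% × 71% × 12% = 4.4304% of Vantage Manufacturing Inc.
Chain via Granite Group plc → Crosswind Shipping BV (R2): 46% × 34% × 12% = 1.8768% of Vantage Manufacturing Inc.
Chain via Ironwood Pharma AG → Northgate Ventures LLC (R2): 17% × 52% × 66% = 5.8344% of Vantage Manufacturing Inc.
Aggregating (R1): 4.4304% + 1.8768% + 5.8344% = 12.1416%.
12.1416% exceeds the 5% threshold by 7.1416 percentage points.

7.1416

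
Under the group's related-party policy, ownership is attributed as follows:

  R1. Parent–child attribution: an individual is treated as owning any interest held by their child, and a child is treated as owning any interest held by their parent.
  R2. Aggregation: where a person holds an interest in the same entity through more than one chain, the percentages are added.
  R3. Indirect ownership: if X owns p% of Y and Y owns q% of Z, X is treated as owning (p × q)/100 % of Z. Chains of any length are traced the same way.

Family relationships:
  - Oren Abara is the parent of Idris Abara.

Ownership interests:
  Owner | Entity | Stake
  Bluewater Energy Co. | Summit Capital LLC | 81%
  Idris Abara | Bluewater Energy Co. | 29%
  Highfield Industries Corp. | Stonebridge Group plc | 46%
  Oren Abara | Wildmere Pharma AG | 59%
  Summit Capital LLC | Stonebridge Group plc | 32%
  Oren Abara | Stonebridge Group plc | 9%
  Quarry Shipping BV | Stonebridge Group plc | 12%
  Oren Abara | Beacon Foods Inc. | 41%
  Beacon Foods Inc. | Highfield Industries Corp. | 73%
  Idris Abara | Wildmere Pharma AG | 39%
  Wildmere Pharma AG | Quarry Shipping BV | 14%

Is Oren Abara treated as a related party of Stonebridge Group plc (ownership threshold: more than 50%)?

By parent–child attribution (R1), Oren Abara is treated as also owning Idris Abara's interest in Wildmere Pharma AG, giving 59% + 39% = 98%.
By parent–child attribution (R1), Oren Abara is treated as owning Idris Abara's 29% interest in Bluewater Energy Co.
Chain via Beacon Foods Inc. → Highfield Industries Corp. (R3): 41% × 73% × 46% = 13.7678% of Stonebridge Group plc.
Chain via Wildmere Pharma AG → Quarry Shipping BV (R3): 98% × 14% × 12% = 1.6464% of Stonebridge Group plc.
Direct interest in Stonebridge Group plc: 9%.
Chain via Bluewater Energy Co. → Summit Capital LLC (R3): 29% × 81% × 32% = 7.5168% of Stonebridge Group plc.
Aggregating (R2): 13.7678% + 1.6464% + 9% + 7.5168% = 31.931%.
31.931% does not exceed the 50% threshold, so Oren is not a related party to Stonebridge Group plc.

No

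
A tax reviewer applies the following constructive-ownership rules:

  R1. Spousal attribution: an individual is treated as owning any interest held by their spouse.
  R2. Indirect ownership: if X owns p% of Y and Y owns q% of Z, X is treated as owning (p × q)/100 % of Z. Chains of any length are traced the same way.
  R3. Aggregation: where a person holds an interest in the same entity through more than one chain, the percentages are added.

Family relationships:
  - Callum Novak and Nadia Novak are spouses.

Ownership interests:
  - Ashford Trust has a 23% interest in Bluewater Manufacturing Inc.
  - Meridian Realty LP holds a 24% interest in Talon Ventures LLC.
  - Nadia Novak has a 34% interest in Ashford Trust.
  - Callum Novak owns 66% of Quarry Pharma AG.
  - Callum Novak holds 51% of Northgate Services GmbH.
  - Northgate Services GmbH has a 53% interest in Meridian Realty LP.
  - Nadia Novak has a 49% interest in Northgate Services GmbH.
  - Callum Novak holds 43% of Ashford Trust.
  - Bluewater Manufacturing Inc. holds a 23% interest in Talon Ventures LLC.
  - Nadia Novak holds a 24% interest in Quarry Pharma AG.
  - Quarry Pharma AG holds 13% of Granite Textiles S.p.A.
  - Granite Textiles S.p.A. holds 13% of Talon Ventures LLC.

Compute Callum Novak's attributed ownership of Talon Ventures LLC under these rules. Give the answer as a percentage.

By spousal attribution (R1), Callum Novak is treated as also owning Nadia Novak's interest in Quarry Pharma AG, giving 66% + 24% = 90%.
By spousal attribution (R1), Callum Novak is treated as also owning Nadia Novak's interest in Northgate Services GmbH, giving 51% + 49% = 100%.
By spousal attribution (R1), Callum Novak is treated as also owning Nadia Novak's interest in Ashford Trust, giving 43% + 34% = 77%.
Chain via Quarry Pharma AG → Granite Textiles S.p.A. (R2): 90% × 13% × 13% = 1.521% of Talon Ventures LLC.
Chain via Northgate Services GmbH → Meridian Realty LP (R2): 100% × 53% × 24% = 12.72% of Talon Ventures LLC.
Chain via Ashford Trust → Bluewater Manufacturing Inc. (R2): 77% × 23% × 23% = 4.0733% of Talon Ventures LLC.
Aggregating (R3): 1.521% + 12.72% + 4.0733% = 18.3143%.

18.3143%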